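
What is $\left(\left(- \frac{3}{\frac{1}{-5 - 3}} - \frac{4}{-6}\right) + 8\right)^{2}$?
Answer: $\frac{9604}{9} \approx 1067.1$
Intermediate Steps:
$\left(\left(- \frac{3}{\frac{1}{-5 - 3}} - \frac{4}{-6}\right) + 8\right)^{2} = \left(\left(- \frac{3}{\frac{1}{-8}} - - \frac{2}{3}\right) + 8\right)^{2} = \left(\left(- \frac{3}{- \frac{1}{8}} + \frac{2}{3}\right) + 8\right)^{2} = \left(\left(\left(-3\right) \left(-8\right) + \frac{2}{3}\right) + 8\right)^{2} = \left(\left(24 + \frac{2}{3}\right) + 8\right)^{2} = \left(\frac{74}{3} + 8\right)^{2} = \left(\frac{98}{3}\right)^{2} = \frac{9604}{9}$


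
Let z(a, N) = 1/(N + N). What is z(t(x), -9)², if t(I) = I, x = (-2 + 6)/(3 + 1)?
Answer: 1/324 ≈ 0.0030864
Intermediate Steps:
x = 1 (x = 4/4 = 4*(¼) = 1)
z(a, N) = 1/(2*N)
z(t(x), -9)² = ((½)/(-9))² = ((½)*(-⅑))² = (-1/18)² = 1/324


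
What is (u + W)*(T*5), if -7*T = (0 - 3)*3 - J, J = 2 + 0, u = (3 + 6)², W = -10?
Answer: 3905/7 ≈ 557.86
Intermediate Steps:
u = 81 (u = 9² = 81)
J = 2
T = 11/7 (T = -((0 - 3)*3 - 1*2)/7 = -(-3*3 - 2)/7 = -(-9 - 2)/7 = -⅐*(-11) = 11/7 ≈ 1.5714)
(u + W)*(T*5) = (81 - 10)*((11/7)*5) = 71*(55/7) = 3905/7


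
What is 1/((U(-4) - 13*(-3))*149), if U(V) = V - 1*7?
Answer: 1/4172 ≈ 0.00023969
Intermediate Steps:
U(V) = -7 + V (U(V) = V - 7 = -7 + V)
1/((U(-4) - 13*(-3))*149) = 1/(((-7 - 4) - 13*(-3))*149) = 1/((-11 + 39)*149) = 1/(28*149) = 1/4172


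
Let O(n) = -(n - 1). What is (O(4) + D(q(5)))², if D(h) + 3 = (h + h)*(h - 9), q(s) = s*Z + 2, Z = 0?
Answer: 1156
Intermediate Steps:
q(s) = 2 (q(s) = s*0 + 2 = 0 + 2 = 2)
O(n) = 1 - n (O(n) = -(-1 + n) = 1 - n)
D(h) = -3 + 2*h*(-9 + h) (D(h) = -3 + (h + h)*(h - 9) = -3 + (2*h)*(-9 + h) = -3 + 2*h*(-9 + h))
(O(4) + D(q(5)))² = ((1 - 1*4) + (-3 - 18*2 + 2*2²))² = ((1 - 4) + (-3 - 36 + 2*4))² = (-3 + (-3 - 36 + 8))² = (-3 - 31)² = (-34)² = 1156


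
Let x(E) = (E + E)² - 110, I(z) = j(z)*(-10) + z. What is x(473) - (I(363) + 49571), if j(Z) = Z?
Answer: 848502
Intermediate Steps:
I(z) = -9*z (I(z) = z*(-10) + z = -10*z + z = -9*z)
x(E) = -110 + 4*E² (x(E) = (2*E)² - 110 = 4*E² - 110 = -110 + 4*E²)
x(473) - (I(363) + 49571) = (-110 + 4*473²) - (-9*363 + 49571) = (-110 + 4*223729) - (-3267 + 49571) = (-110 + 894916) - 1*46304 = 894806 - 46304 = 848502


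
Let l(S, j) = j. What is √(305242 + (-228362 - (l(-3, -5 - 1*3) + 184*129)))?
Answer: 4*√3322 ≈ 230.55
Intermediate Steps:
√(305242 + (-228362 - (l(-3, -5 - 1*3) + 184*129))) = √(305242 + (-228362 - ((-5 - 1*3) + 184*129))) = √(305242 + (-228362 - ((-5 - 3) + 23736))) = √(305242 + (-228362 - (-8 + 23736))) = √(305242 + (-228362 - 1*23728)) = √(305242 + (-228362 - 23728)) = √(305242 - 252090) = √53152 = 4*√3322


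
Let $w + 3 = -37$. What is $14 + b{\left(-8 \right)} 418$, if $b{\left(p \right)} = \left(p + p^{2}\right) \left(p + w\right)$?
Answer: $-1123570$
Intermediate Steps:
$w = -40$ ($w = -3 - 37 = -40$)
$b{\left(p \right)} = \left(-40 + p\right) \left(p + p^{2}\right)$ ($b{\left(p \right)} = \left(p + p^{2}\right) \left(p - 40\right) = \left(p + p^{2}\right) \left(-40 + p\right) = \left(-40 + p\right) \left(p + p^{2}\right)$)
$14 + b{\left(-8 \right)} 418 = 14 + - 8 \left(-40 + \left(-8\right)^{2} - -312\right) 418 = 14 + - 8 \left(-40 + 64 + 312\right) 418 = 14 + \left(-8\right) 336 \cdot 418 = 14 - 1123584 = -1123570$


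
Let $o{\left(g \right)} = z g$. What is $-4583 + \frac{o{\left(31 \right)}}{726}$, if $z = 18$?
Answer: $- \frac{554450}{121} \approx -4582.2$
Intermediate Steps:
$o{\left(g \right)} = 18 g$
$-4583 + \frac{o{\left(31 \right)}}{726} = -4583 + \frac{18 \cdot 31}{726} = -4583 + 558 \cdot \frac{1}{726} = -4583 + \frac{93}{121} = - \frac{554450}{121}$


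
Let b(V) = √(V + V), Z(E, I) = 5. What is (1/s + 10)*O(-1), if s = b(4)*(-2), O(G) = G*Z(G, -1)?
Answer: -50 + 5*√2/8 ≈ -49.116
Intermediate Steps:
b(V) = √2*√V (b(V) = √(2*V) = √2*√V)
O(G) = 5*G (O(G) = G*5 = 5*G)
s = -4*√2 (s = (√2*√4)*(-2) = (√2*2)*(-2) = (2*√2)*(-2) = -4*√2 ≈ -5.6569)
(1/s + 10)*O(-1) = (1/(-4*√2) + 10)*(5*(-1)) = (-√2/8 + 10)*(-5) = (10 - √2/8)*(-5) = -50 + 5*√2/8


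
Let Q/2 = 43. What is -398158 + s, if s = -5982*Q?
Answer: -912610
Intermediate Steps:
Q = 86 (Q = 2*43 = 86)
s = -514452 (s = -5982*86 = -514452)
-398158 + s = -398158 - 514452 = -912610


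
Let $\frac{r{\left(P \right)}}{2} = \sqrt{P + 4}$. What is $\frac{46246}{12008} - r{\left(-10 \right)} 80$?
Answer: $\frac{1217}{316} - 160 i \sqrt{6} \approx 3.8513 - 391.92 i$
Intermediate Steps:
$r{\left(P \right)} = 2 \sqrt{4 + P}$ ($r{\left(P \right)} = 2 \sqrt{P + 4} = 2 \sqrt{4 + P}$)
$\frac{46246}{12008} - r{\left(-10 \right)} 80 = \frac{46246}{12008} - 2 \sqrt{4 - 10} \cdot 80 = 46246 \cdot \frac{1}{12008} - 2 \sqrt{-6} \cdot 80 = \frac{1217}{316} - 2 i \sqrt{6} \cdot 80 = \frac{1217}{316} - 160 i \sqrt{6}$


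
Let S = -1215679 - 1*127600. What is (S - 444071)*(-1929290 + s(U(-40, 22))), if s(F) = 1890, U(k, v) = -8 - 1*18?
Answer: 3444938390000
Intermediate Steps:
U(k, v) = -26 (U(k, v) = -8 - 18 = -26)
S = -1343279 (S = -1215679 - 127600 = -1343279)
(S - 444071)*(-1929290 + s(U(-40, 22))) = (-1343279 - 444071)*(-1929290 + 1890) = -1787350*(-1927400) = 3444938390000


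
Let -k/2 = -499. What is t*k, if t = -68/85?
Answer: -3992/5 ≈ -798.40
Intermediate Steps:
t = -⅘ (t = -68*1/85 = -⅘ ≈ -0.80000)
k = 998 (k = -2*(-499) = 998)
t*k = -⅘*998 = -3992/5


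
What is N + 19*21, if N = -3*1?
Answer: 396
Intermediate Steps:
N = -3
N + 19*21 = -3 + 19*21 = -3 + 399 = 396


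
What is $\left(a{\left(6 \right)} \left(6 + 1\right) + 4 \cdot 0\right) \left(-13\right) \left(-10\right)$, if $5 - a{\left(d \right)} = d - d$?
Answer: $4550$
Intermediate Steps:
$a{\left(d \right)} = 5$ ($a{\left(d \right)} = 5 - \left(d - d\right) = 5 - 0 = 5 + 0 = 5$)
$\left(a{\left(6 \right)} \left(6 + 1\right) + 4 \cdot 0\right) \left(-13\right) \left(-10\right) = \left(5 \left(6 + 1\right) + 4 \cdot 0\right) \left(-13\right) \left(-10\right) = \left(5 \cdot 7 + 0\right) \left(-13\right) \left(-10\right) = \left(35 + 0\right) \left(-13\right) \left(-10\right) = 35 \left(-13\right) \left(-10\right) = \left(-455\right) \left(-10\right) = 4550$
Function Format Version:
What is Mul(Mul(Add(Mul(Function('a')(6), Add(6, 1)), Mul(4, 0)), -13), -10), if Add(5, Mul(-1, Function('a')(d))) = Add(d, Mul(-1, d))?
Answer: 4550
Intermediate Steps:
Function('a')(d) = 5 (Function('a')(d) = Add(5, Mul(-1, Add(d, Mul(-1, d)))) = Add(5, Mul(-1, 0)) = Add(5, 0) = 5)
Mul(Mul(Add(Mul(Function('a')(6), Add(6, 1)), Mul(4, 0)), -13), -10) = Mul(Mul(Add(Mul(5, Add(6, 1)), Mul(4, 0)), -13), -10) = Mul(Mul(Add(Mul(5, 7), 0), -13), -10) = Mul(Mul(Add(35, 0), -13), -10) = Mul(Mul(35, -13), -10) = Mul(-455, -10) = 4550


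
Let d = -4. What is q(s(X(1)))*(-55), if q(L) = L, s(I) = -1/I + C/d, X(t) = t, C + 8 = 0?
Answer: -55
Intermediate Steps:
C = -8 (C = -8 + 0 = -8)
s(I) = 2 - 1/I (s(I) = -1/I - 8/(-4) = -1/I - 8*(-¼) = -1/I + 2 = 2 - 1/I)
q(s(X(1)))*(-55) = (2 - 1/1)*(-55) = (2 - 1*1)*(-55) = (2 - 1)*(-55) = 1*(-55) = -55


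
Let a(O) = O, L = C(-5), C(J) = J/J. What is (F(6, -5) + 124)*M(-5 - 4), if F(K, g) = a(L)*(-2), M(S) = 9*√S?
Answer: 3294*I ≈ 3294.0*I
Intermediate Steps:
C(J) = 1
L = 1
F(K, g) = -2 (F(K, g) = 1*(-2) = -2)
(F(6, -5) + 124)*M(-5 - 4) = (-2 + 124)*(9*√(-5 - 4)) = 122*(9*√(-9)) = 122*(9*(3*I)) = 122*(27*I) = 3294*I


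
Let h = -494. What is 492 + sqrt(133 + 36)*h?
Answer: -5930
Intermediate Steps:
492 + sqrt(133 + 36)*h = 492 + sqrt(133 + 36)*(-494) = 492 + sqrt(169)*(-494) = 492 + 13*(-494) = 492 - 6422 = -5930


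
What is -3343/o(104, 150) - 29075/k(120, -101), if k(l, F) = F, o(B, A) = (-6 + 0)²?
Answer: 709057/3636 ≈ 195.01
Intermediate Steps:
o(B, A) = 36 (o(B, A) = (-6)² = 36)
-3343/o(104, 150) - 29075/k(120, -101) = -3343/36 - 29075/(-101) = -3343*1/36 - 29075*(-1/101) = -3343/36 + 29075/101 = 709057/3636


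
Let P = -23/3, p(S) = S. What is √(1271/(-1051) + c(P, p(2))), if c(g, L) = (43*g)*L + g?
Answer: 12*I*√5125727/1051 ≈ 25.85*I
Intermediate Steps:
P = -23/3 (P = -23*⅓ = -23/3 ≈ -7.6667)
c(g, L) = g + 43*L*g (c(g, L) = 43*L*g + g = g + 43*L*g)
√(1271/(-1051) + c(P, p(2))) = √(1271/(-1051) - 23*(1 + 43*2)/3) = √(1271*(-1/1051) - 23*(1 + 86)/3) = √(-1271/1051 - 23/3*87) = √(-1271/1051 - 667) = √(-702288/1051) = 12*I*√5125727/1051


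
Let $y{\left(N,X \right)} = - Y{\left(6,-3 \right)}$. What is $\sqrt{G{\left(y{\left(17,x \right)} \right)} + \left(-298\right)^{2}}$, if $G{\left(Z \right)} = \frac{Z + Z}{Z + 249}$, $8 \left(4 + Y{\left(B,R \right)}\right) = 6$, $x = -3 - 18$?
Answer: $\frac{21 \sqrt{205010638}}{1009} \approx 298.0$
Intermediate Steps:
$x = -21$ ($x = -3 - 18 = -21$)
$Y{\left(B,R \right)} = - \frac{13}{4}$ ($Y{\left(B,R \right)} = -4 + \frac{1}{8} \cdot 6 = -4 + \frac{3}{4} = - \frac{13}{4}$)
$y{\left(N,X \right)} = \frac{13}{4}$ ($y{\left(N,X \right)} = \left(-1\right) \left(- \frac{13}{4}\right) = \frac{13}{4}$)
$G{\left(Z \right)} = \frac{2 Z}{249 + Z}$
$\sqrt{G{\left(y{\left(17,x \right)} \right)} + \left(-298\right)^{2}} = \sqrt{2 \cdot \frac{13}{4} \frac{1}{249 + \frac{13}{4}} + \left(-298\right)^{2}} = \sqrt{2 \cdot \frac{13}{4} \frac{1}{\frac{1009}{4}} + 88804} = \sqrt{2 \cdot \frac{13}{4} \cdot \frac{4}{1009} + 88804} = \sqrt{\frac{26}{1009} + 88804} = \sqrt{\frac{89603262}{1009}} = \frac{21 \sqrt{205010638}}{1009}$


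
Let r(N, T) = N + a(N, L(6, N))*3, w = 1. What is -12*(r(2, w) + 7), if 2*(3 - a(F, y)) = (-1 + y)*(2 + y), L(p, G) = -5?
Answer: 108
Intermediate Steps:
a(F, y) = 3 - (-1 + y)*(2 + y)/2
r(N, T) = -18 + N (r(N, T) = N + (4 - 1/2*(-5) - 1/2*(-5)**2)*3 = N + (4 + 5/2 - 1/2*25)*3 = N + (4 + 5/2 - 25/2)*3 = N - 6*3 = N - 18 = -18 + N)
-12*(r(2, w) + 7) = -12*((-18 + 2) + 7) = -12*(-16 + 7) = -12*(-9) = 108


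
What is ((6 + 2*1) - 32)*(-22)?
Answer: 528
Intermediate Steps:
((6 + 2*1) - 32)*(-22) = ((6 + 2) - 32)*(-22) = (8 - 32)*(-22) = -24*(-22) = 528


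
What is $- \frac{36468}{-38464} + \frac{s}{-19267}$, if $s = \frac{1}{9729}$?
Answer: $\frac{1708969268615}{1802506151088} \approx 0.94811$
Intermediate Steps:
$s = \frac{1}{9729} \approx 0.00010279$
$- \frac{36468}{-38464} + \frac{s}{-19267} = - \frac{36468}{-38464} + \frac{1}{9729 \left(-19267\right)} = \left(-36468\right) \left(- \frac{1}{38464}\right) + \frac{1}{9729} \left(- \frac{1}{19267}\right) = \frac{9117}{9616} - \frac{1}{187448643} = \frac{1708969268615}{1802506151088}$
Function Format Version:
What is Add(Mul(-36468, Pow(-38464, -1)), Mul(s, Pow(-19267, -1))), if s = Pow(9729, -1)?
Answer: Rational(1708969268615, 1802506151088) ≈ 0.94811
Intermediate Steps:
s = Rational(1, 9729) ≈ 0.00010279
Add(Mul(-36468, Pow(-38464, -1)), Mul(s, Pow(-19267, -1))) = Add(Mul(-36468, Pow(-38464, -1)), Mul(Rational(1, 9729), Pow(-19267, -1))) = Add(Mul(-36468, Rational(-1, 38464)), Mul(Rational(1, 9729), Rational(-1, 19267))) = Add(Rational(9117, 9616), Rational(-1, 187448643)) = Rational(1708969268615, 1802506151088)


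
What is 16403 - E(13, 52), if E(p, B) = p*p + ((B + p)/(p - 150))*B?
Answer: 2227438/137 ≈ 16259.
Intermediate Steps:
E(p, B) = p² + B*(B + p)/(-150 + p) (E(p, B) = p² + ((B + p)/(-150 + p))*B = p² + B*(B + p)/(-150 + p))
16403 - E(13, 52) = 16403 - (52² + 13³ - 150*13² + 52*13)/(-150 + 13) = 16403 - (2704 + 2197 - 150*169 + 676)/(-137) = 16403 - (-1)*(2704 + 2197 - 25350 + 676)/137 = 16403 - (-1)*(-19773)/137 = 16403 - 1*19773/137 = 16403 - 19773/137 = 2227438/137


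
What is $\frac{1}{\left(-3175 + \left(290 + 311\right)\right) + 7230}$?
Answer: $\frac{1}{4656} \approx 0.00021478$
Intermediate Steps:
$\frac{1}{\left(-3175 + \left(290 + 311\right)\right) + 7230} = \frac{1}{\left(-3175 + 601\right) + 7230} = \frac{1}{-2574 + 7230} = \frac{1}{4656}$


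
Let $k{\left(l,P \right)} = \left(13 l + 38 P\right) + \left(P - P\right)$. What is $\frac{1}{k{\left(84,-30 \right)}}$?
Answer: $- \frac{1}{48} \approx -0.020833$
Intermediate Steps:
$k{\left(l,P \right)} = 13 l + 38 P$ ($k{\left(l,P \right)} = \left(13 l + 38 P\right) + 0 = 13 l + 38 P$)
$\frac{1}{k{\left(84,-30 \right)}} = \frac{1}{13 \cdot 84 + 38 \left(-30\right)} = \frac{1}{1092 - 1140} = \frac{1}{-48} = - \frac{1}{48}$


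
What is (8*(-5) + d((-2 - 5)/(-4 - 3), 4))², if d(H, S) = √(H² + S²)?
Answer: (40 - √17)² ≈ 1287.2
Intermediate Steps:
(8*(-5) + d((-2 - 5)/(-4 - 3), 4))² = (8*(-5) + √(((-2 - 5)/(-4 - 3))² + 4²))² = (-40 + √((-7/(-7))² + 16))² = (-40 + √((-7*(-⅐))² + 16))² = (-40 + √(1² + 16))² = (-40 + √(1 + 16))² = (-40 + √17)²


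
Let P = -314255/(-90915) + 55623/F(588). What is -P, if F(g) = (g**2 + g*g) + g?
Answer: -122614495/34666716 ≈ -3.5370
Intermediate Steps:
F(g) = g + 2*g**2 (F(g) = (g**2 + g**2) + g = 2*g**2 + g = g + 2*g**2)
P = 122614495/34666716 (P = -314255/(-90915) + 55623/((588*(1 + 2*588))) = -314255*(-1/90915) + 55623/((588*(1 + 1176))) = 62851/18183 + 55623/((588*1177)) = 62851/18183 + 55623/692076 = 62851/18183 + 55623*(1/692076) = 62851/18183 + 18541/230692 = 122614495/34666716 ≈ 3.5370)
-P = -1*122614495/34666716 = -122614495/34666716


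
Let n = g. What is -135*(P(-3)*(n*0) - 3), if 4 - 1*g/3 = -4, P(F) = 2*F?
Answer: 405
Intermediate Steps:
g = 24 (g = 12 - 3*(-4) = 12 + 12 = 24)
n = 24
-135*(P(-3)*(n*0) - 3) = -135*((2*(-3))*(24*0) - 3) = -135*(-6*0 - 3) = -135*(0 - 3) = -135*(-3) = 405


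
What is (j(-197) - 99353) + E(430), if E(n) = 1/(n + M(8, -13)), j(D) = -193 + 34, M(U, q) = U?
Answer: -43586255/438 ≈ -99512.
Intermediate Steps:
j(D) = -159
E(n) = 1/(8 + n) (E(n) = 1/(n + 8) = 1/(8 + n))
(j(-197) - 99353) + E(430) = (-159 - 99353) + 1/(8 + 430) = -99512 + 1/438 = -43586255/438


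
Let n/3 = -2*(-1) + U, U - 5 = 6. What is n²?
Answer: 1521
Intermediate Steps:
U = 11 (U = 5 + 6 = 11)
n = 39 (n = 3*(-2*(-1) + 11) = 3*(2 + 11) = 3*13 = 39)
n² = 39² = 1521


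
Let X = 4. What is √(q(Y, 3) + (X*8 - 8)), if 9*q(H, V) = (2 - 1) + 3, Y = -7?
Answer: 2*√55/3 ≈ 4.9441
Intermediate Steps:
q(H, V) = 4/9 (q(H, V) = ((2 - 1) + 3)/9 = (1 + 3)/9 = (⅑)*4 = 4/9)
√(q(Y, 3) + (X*8 - 8)) = √(4/9 + (4*8 - 8)) = √(4/9 + (32 - 8)) = √(4/9 + 24) = √(220/9) = 2*√55/3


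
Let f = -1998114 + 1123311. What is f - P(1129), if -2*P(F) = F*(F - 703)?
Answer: -634326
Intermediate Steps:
f = -874803
P(F) = -F*(-703 + F)/2 (P(F) = -F*(F - 703)/2 = -F*(-703 + F)/2)
f - P(1129) = -874803 - 1129*(703 - 1*1129)/2 = -874803 - 1129*(703 - 1129)/2 = -874803 - 1129*(-426)/2 = -874803 - 1*(-240477) = -874803 + 240477 = -634326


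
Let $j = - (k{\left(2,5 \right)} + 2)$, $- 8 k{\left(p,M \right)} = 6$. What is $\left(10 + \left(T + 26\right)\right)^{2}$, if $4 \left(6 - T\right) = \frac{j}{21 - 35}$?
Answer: $\frac{88416409}{50176} \approx 1762.1$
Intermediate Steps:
$k{\left(p,M \right)} = - \frac{3}{4}$ ($k{\left(p,M \right)} = \left(- \frac{1}{8}\right) 6 = - \frac{3}{4}$)
$j = - \frac{5}{4}$ ($j = - (- \frac{3}{4} + 2) = \left(-1\right) \frac{5}{4} = - \frac{5}{4} \approx -1.25$)
$T = \frac{1339}{224}$ ($T = 6 - \frac{\left(- \frac{5}{4}\right) \frac{1}{21 - 35}}{4} = 6 - \frac{\left(- \frac{5}{4}\right) \frac{1}{-14}}{4} = 6 - \frac{\left(- \frac{5}{4}\right) \left(- \frac{1}{14}\right)}{4} = 6 - \frac{5}{224} = \frac{1339}{224} \approx 5.9777$)
$\left(10 + \left(T + 26\right)\right)^{2} = \left(10 + \left(\frac{1339}{224} + 26\right)\right)^{2} = \left(10 + \frac{7163}{224}\right)^{2} = \left(\frac{9403}{224}\right)^{2} = \frac{88416409}{50176}$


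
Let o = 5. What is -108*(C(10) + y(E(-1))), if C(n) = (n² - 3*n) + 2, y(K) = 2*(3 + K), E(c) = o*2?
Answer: -10584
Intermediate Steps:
E(c) = 10 (E(c) = 5*2 = 10)
y(K) = 6 + 2*K
C(n) = 2 + n² - 3*n
-108*(C(10) + y(E(-1))) = -108*((2 + 10² - 3*10) + (6 + 2*10)) = -108*((2 + 100 - 30) + (6 + 20)) = -108*(72 + 26) = -108*98 = -10584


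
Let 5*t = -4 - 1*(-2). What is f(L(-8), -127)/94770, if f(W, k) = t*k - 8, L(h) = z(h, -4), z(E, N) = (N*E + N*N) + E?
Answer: 107/236925 ≈ 0.00045162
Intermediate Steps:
z(E, N) = E + N² + E*N (z(E, N) = (E*N + N²) + E = (N² + E*N) + E = E + N² + E*N)
t = -⅖ (t = (-4 - 1*(-2))/5 = (-4 + 2)/5 = (⅕)*(-2) = -⅖ ≈ -0.40000)
L(h) = 16 - 3*h (L(h) = h + (-4)² + h*(-4) = h + 16 - 4*h = 16 - 3*h)
f(W, k) = -8 - 2*k/5 (f(W, k) = -2*k/5 - 8 = -8 - 2*k/5)
f(L(-8), -127)/94770 = (-8 - ⅖*(-127))/94770 = (-8 + 254/5)*(1/94770) = (214/5)*(1/94770) = 107/236925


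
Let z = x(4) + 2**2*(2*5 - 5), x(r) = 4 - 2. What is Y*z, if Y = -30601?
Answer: -673222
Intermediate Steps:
x(r) = 2
z = 22 (z = 2 + 2**2*(2*5 - 5) = 2 + 4*(10 - 5) = 2 + 4*5 = 2 + 20 = 22)
Y*z = -30601*22 = -673222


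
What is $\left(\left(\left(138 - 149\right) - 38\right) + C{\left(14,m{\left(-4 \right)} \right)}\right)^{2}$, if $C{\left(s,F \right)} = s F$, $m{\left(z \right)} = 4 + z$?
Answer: $2401$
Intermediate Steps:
$C{\left(s,F \right)} = F s$
$\left(\left(\left(138 - 149\right) - 38\right) + C{\left(14,m{\left(-4 \right)} \right)}\right)^{2} = \left(\left(\left(138 - 149\right) - 38\right) + \left(4 - 4\right) 14\right)^{2} = \left(\left(-11 - 38\right) + 0 \cdot 14\right)^{2} = \left(-49 + 0\right)^{2} = \left(-49\right)^{2} = 2401$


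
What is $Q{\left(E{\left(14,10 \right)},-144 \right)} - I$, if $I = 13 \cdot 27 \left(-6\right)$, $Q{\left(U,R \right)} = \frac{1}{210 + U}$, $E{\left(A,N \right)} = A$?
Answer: $\frac{471745}{224} \approx 2106.0$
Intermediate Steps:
$I = -2106$ ($I = 351 \left(-6\right) = -2106$)
$Q{\left(E{\left(14,10 \right)},-144 \right)} - I = \frac{1}{210 + 14} - -2106 = \frac{1}{224} + 2106 = \frac{471745}{224}$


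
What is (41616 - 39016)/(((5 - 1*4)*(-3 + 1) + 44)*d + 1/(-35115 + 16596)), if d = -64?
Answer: -48149400/49779073 ≈ -0.96726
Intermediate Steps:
(41616 - 39016)/(((5 - 1*4)*(-3 + 1) + 44)*d + 1/(-35115 + 16596)) = (41616 - 39016)/(((5 - 1*4)*(-3 + 1) + 44)*(-64) + 1/(-35115 + 16596)) = 2600/(((5 - 4)*(-2) + 44)*(-64) + 1/(-18519)) = 2600/((1*(-2) + 44)*(-64) - 1/18519) = 2600/((-2 + 44)*(-64) - 1/18519) = 2600/(42*(-64) - 1/18519) = 2600/(-2688 - 1/18519) = 2600/(-49779073/18519) = 2600*(-18519/49779073) = -48149400/49779073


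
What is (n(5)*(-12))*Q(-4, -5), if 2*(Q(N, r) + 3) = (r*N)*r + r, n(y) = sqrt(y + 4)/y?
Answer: 1998/5 ≈ 399.60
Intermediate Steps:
n(y) = sqrt(4 + y)/y
Q(N, r) = -3 + r/2 + N*r**2/2 (Q(N, r) = -3 + ((r*N)*r + r)/2 = -3 + ((N*r)*r + r)/2 = -3 + (N*r**2 + r)/2 = -3 + (r + N*r**2)/2 = -3 + (r/2 + N*r**2/2) = -3 + r/2 + N*r**2/2)
(n(5)*(-12))*Q(-4, -5) = ((sqrt(4 + 5)/5)*(-12))*(-3 + (1/2)*(-5) + (1/2)*(-4)*(-5)**2) = ((sqrt(9)/5)*(-12))*(-3 - 5/2 + (1/2)*(-4)*25) = (((1/5)*3)*(-12))*(-3 - 5/2 - 50) = ((3/5)*(-12))*(-111/2) = -36/5*(-111/2) = 1998/5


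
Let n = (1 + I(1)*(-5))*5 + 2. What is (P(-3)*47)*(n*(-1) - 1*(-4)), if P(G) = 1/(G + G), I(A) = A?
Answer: -517/3 ≈ -172.33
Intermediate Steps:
P(G) = 1/(2*G)
n = -18 (n = (1 + 1*(-5))*5 + 2 = (1 - 5)*5 + 2 = -4*5 + 2 = -20 + 2 = -18)
(P(-3)*47)*(n*(-1) - 1*(-4)) = (((½)/(-3))*47)*(-18*(-1) - 1*(-4)) = (((½)*(-⅓))*47)*(18 + 4) = -⅙*47*22 = -47/6*22 = -517/3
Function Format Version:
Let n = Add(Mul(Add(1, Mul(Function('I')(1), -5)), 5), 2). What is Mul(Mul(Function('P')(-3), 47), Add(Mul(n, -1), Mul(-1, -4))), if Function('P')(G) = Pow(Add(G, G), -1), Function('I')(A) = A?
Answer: Rational(-517, 3) ≈ -172.33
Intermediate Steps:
Function('P')(G) = Mul(Rational(1, 2), Pow(G, -1)) (Function('P')(G) = Pow(Mul(2, G), -1) = Mul(Rational(1, 2), Pow(G, -1)))
n = -18 (n = Add(Mul(Add(1, Mul(1, -5)), 5), 2) = Add(Mul(Add(1, -5), 5), 2) = Add(Mul(-4, 5), 2) = Add(-20, 2) = -18)
Mul(Mul(Function('P')(-3), 47), Add(Mul(n, -1), Mul(-1, -4))) = Mul(Mul(Mul(Rational(1, 2), Pow(-3, -1)), 47), Add(Mul(-18, -1), Mul(-1, -4))) = Mul(Mul(Mul(Rational(1, 2), Rational(-1, 3)), 47), Add(18, 4)) = Mul(Mul(Rational(-1, 6), 47), 22) = Mul(Rational(-47, 6), 22) = Rational(-517, 3)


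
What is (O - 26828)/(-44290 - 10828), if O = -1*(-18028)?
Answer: 4400/27559 ≈ 0.15966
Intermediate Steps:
O = 18028
(O - 26828)/(-44290 - 10828) = (18028 - 26828)/(-44290 - 10828) = -8800/(-55118) = -8800*(-1/55118) = 4400/27559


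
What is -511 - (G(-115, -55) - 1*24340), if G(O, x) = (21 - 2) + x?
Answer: 23865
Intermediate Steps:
G(O, x) = 19 + x
-511 - (G(-115, -55) - 1*24340) = -511 - ((19 - 55) - 1*24340) = -511 - (-36 - 24340) = -511 - 1*(-24376) = -511 + 24376 = 23865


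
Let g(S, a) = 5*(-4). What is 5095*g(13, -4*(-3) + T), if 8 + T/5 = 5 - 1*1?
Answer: -101900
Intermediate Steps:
T = -20 (T = -40 + 5*(5 - 1*1) = -40 + 5*(5 - 1) = -40 + 5*4 = -40 + 20 = -20)
g(S, a) = -20
5095*g(13, -4*(-3) + T) = 5095*(-20) = -101900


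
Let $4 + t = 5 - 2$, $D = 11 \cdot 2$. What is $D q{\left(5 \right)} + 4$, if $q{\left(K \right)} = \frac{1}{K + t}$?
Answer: $\frac{19}{2} \approx 9.5$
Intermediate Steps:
$D = 22$
$t = -1$ ($t = -4 + \left(5 - 2\right) = -4 + 3 = -1$)
$q{\left(K \right)} = \frac{1}{-1 + K}$ ($q{\left(K \right)} = \frac{1}{K - 1} = \frac{1}{-1 + K}$)
$D q{\left(5 \right)} + 4 = \frac{22}{-1 + 5} + 4 = \frac{22}{4} + 4 = 22 \cdot \frac{1}{4} + 4 = \frac{11}{2} + 4 = \frac{19}{2}$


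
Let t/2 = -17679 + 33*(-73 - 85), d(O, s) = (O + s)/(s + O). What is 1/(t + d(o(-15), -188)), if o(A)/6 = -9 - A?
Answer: -1/45785 ≈ -2.1841e-5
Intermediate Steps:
o(A) = -54 - 6*A (o(A) = 6*(-9 - A) = -54 - 6*A)
d(O, s) = 1 (d(O, s) = (O + s)/(O + s) = 1)
t = -45786 (t = 2*(-17679 + 33*(-73 - 85)) = 2*(-17679 + 33*(-158)) = 2*(-17679 - 5214) = 2*(-22893) = -45786)
1/(t + d(o(-15), -188)) = 1/(-45786 + 1) = 1/(-45785) = -1/45785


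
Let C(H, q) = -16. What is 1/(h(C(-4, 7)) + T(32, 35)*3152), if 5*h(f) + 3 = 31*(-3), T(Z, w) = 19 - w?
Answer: -5/252256 ≈ -1.9821e-5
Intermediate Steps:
h(f) = -96/5 (h(f) = -⅗ + (31*(-3))/5 = -⅗ + (⅕)*(-93) = -⅗ - 93/5 = -96/5)
1/(h(C(-4, 7)) + T(32, 35)*3152) = 1/(-96/5 + (19 - 1*35)*3152) = 1/(-96/5 + (19 - 35)*3152) = 1/(-96/5 - 16*3152) = 1/(-96/5 - 50432) = 1/(-252256/5) = -5/252256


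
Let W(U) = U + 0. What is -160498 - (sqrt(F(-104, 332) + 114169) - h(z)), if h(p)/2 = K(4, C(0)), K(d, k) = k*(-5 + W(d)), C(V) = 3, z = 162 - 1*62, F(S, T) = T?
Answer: -160504 - sqrt(114501) ≈ -1.6084e+5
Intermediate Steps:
W(U) = U
z = 100 (z = 162 - 62 = 100)
K(d, k) = k*(-5 + d)
h(p) = -6 (h(p) = 2*(3*(-5 + 4)) = 2*(3*(-1)) = 2*(-3) = -6)
-160498 - (sqrt(F(-104, 332) + 114169) - h(z)) = -160498 - (sqrt(332 + 114169) - 1*(-6)) = -160498 - (sqrt(114501) + 6) = -160498 - (6 + sqrt(114501)) = -160498 + (-6 - sqrt(114501)) = -160504 - sqrt(114501)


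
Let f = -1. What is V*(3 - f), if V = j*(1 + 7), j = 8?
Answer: 256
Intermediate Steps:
V = 64 (V = 8*(1 + 7) = 8*8 = 64)
V*(3 - f) = 64*(3 - 1*(-1)) = 64*(3 + 1) = 64*4 = 256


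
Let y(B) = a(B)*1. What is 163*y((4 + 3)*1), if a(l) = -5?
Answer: -815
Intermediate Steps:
y(B) = -5 (y(B) = -5*1 = -5)
163*y((4 + 3)*1) = 163*(-5) = -815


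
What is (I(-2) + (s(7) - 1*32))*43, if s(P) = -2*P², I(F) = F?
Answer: -5676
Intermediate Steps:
(I(-2) + (s(7) - 1*32))*43 = (-2 + (-2*7² - 1*32))*43 = (-2 + (-2*49 - 32))*43 = (-2 + (-98 - 32))*43 = (-2 - 130)*43 = -132*43 = -5676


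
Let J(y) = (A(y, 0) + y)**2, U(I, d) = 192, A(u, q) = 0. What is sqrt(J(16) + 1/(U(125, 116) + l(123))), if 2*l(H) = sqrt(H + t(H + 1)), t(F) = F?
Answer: sqrt(98306 + 256*sqrt(247))/sqrt(384 + sqrt(247)) ≈ 16.000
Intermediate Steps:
l(H) = sqrt(1 + 2*H)/2 (l(H) = sqrt(H + (H + 1))/2 = sqrt(H + (1 + H))/2 = sqrt(1 + 2*H)/2)
J(y) = y**2 (J(y) = (0 + y)**2 = y**2)
sqrt(J(16) + 1/(U(125, 116) + l(123))) = sqrt(16**2 + 1/(192 + sqrt(1 + 2*123)/2)) = sqrt(256 + 1/(192 + sqrt(1 + 246)/2)) = sqrt(256 + 1/(192 + sqrt(247)/2))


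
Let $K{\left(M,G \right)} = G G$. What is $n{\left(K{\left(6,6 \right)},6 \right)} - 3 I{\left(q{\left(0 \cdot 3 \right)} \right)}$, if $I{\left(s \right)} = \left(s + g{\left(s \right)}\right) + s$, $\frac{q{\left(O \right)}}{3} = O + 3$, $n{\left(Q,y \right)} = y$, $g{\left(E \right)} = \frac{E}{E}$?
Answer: $-51$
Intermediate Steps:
$g{\left(E \right)} = 1$
$K{\left(M,G \right)} = G^{2}$
$q{\left(O \right)} = 9 + 3 O$ ($q{\left(O \right)} = 3 \left(O + 3\right) = 3 \left(3 + O\right) = 9 + 3 O$)
$I{\left(s \right)} = 1 + 2 s$ ($I{\left(s \right)} = \left(s + 1\right) + s = \left(1 + s\right) + s = 1 + 2 s$)
$n{\left(K{\left(6,6 \right)},6 \right)} - 3 I{\left(q{\left(0 \cdot 3 \right)} \right)} = 6 - 3 \left(1 + 2 \left(9 + 3 \cdot 0 \cdot 3\right)\right) = 6 - 3 \left(1 + 2 \left(9 + 3 \cdot 0\right)\right) = 6 - 3 \left(1 + 2 \left(9 + 0\right)\right) = 6 - 3 \left(1 + 2 \cdot 9\right) = 6 - 3 \left(1 + 18\right) = 6 - 57 = -51$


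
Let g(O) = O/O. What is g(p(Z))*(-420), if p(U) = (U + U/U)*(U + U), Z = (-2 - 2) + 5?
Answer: -420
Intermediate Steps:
Z = 1 (Z = -4 + 5 = 1)
p(U) = 2*U*(1 + U) (p(U) = (U + 1)*(2*U) = (1 + U)*(2*U) = 2*U*(1 + U))
g(O) = 1
g(p(Z))*(-420) = 1*(-420) = -420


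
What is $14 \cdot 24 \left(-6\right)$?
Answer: $-2016$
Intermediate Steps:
$14 \cdot 24 \left(-6\right) = 336 \left(-6\right) = -2016$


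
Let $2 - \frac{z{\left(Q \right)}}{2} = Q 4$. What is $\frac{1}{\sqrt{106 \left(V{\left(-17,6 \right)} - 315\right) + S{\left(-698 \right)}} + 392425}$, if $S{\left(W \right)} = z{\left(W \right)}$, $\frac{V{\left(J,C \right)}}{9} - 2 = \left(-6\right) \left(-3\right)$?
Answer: $\frac{392425}{153997389347} - \frac{7 i \sqrt{178}}{153997389347} \approx 2.5483 \cdot 10^{-6} - 6.0645 \cdot 10^{-10} i$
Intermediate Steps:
$z{\left(Q \right)} = 4 - 8 Q$ ($z{\left(Q \right)} = 4 - 2 Q 4 = 4 - 2 \cdot 4 Q = 4 - 8 Q$)
$V{\left(J,C \right)} = 180$ ($V{\left(J,C \right)} = 18 + 9 \left(\left(-6\right) \left(-3\right)\right) = 18 + 9 \cdot 18 = 18 + 162 = 180$)
$S{\left(W \right)} = 4 - 8 W$
$\frac{1}{\sqrt{106 \left(V{\left(-17,6 \right)} - 315\right) + S{\left(-698 \right)}} + 392425} = \frac{1}{\sqrt{106 \left(180 - 315\right) + \left(4 - -5584\right)} + 392425} = \frac{1}{\sqrt{106 \left(-135\right) + \left(4 + 5584\right)} + 392425} = \frac{1}{\sqrt{-14310 + 5588} + 392425} = \frac{1}{\sqrt{-8722} + 392425} = \frac{1}{7 i \sqrt{178} + 392425} = \frac{1}{392425 + 7 i \sqrt{178}}$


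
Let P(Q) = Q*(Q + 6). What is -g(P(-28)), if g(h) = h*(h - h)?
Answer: 0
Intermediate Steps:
P(Q) = Q*(6 + Q)
g(h) = 0 (g(h) = h*0 = 0)
-g(P(-28)) = -1*0 = 0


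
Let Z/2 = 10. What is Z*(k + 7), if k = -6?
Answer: 20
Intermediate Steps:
Z = 20 (Z = 2*10 = 20)
Z*(k + 7) = 20*(-6 + 7) = 20*1 = 20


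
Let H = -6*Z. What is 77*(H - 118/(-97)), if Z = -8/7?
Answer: 60302/97 ≈ 621.67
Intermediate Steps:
Z = -8/7 (Z = -8*⅐ = -8/7 ≈ -1.1429)
H = 48/7 (H = -6*(-8/7) = 48/7 ≈ 6.8571)
77*(H - 118/(-97)) = 77*(48/7 - 118/(-97)) = 77*(48/7 - 118*(-1/97)) = 77*(48/7 + 118/97) = 77*(5482/679) = 60302/97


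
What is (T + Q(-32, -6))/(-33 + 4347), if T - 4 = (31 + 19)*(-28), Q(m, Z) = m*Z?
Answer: -602/2157 ≈ -0.27909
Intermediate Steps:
Q(m, Z) = Z*m
T = -1396 (T = 4 + (31 + 19)*(-28) = 4 + 50*(-28) = 4 - 1400 = -1396)
(T + Q(-32, -6))/(-33 + 4347) = (-1396 - 6*(-32))/(-33 + 4347) = (-1396 + 192)/4314 = -1204*1/4314 = -602/2157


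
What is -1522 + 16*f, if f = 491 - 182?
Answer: 3422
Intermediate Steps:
f = 309
-1522 + 16*f = -1522 + 16*309 = -1522 + 4944 = 3422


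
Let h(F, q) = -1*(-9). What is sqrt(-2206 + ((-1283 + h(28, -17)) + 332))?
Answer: 2*I*sqrt(787) ≈ 56.107*I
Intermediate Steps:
h(F, q) = 9
sqrt(-2206 + ((-1283 + h(28, -17)) + 332)) = sqrt(-2206 + ((-1283 + 9) + 332)) = sqrt(-2206 + (-1274 + 332)) = sqrt(-2206 - 942) = sqrt(-3148) = 2*I*sqrt(787)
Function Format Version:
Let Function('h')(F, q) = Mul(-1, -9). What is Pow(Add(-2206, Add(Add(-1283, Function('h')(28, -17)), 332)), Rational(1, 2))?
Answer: Mul(2, I, Pow(787, Rational(1, 2))) ≈ Mul(56.107, I)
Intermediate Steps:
Function('h')(F, q) = 9
Pow(Add(-2206, Add(Add(-1283, Function('h')(28, -17)), 332)), Rational(1, 2)) = Pow(Add(-2206, Add(Add(-1283, 9), 332)), Rational(1, 2)) = Pow(Add(-2206, Add(-1274, 332)), Rational(1, 2)) = Pow(Add(-2206, -942), Rational(1, 2)) = Pow(-3148, Rational(1, 2)) = Mul(2, I, Pow(787, Rational(1, 2)))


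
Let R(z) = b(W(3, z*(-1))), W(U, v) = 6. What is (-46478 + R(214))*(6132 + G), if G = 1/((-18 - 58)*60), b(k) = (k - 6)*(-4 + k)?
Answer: -649807035641/2280 ≈ -2.8500e+8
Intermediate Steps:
b(k) = (-6 + k)*(-4 + k)
G = -1/4560 (G = 1/(-76*60) = 1/(-4560) = -1/4560 ≈ -0.00021930)
R(z) = 0 (R(z) = 24 + 6**2 - 10*6 = 24 + 36 - 60 = 0)
(-46478 + R(214))*(6132 + G) = (-46478 + 0)*(6132 - 1/4560) = -46478*27961919/4560 = -649807035641/2280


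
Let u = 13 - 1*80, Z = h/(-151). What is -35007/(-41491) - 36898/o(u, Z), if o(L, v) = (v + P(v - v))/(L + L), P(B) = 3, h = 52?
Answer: 30976951168619/16637891 ≈ 1.8618e+6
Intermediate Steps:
Z = -52/151 (Z = 52/(-151) = 52*(-1/151) = -52/151 ≈ -0.34437)
u = -67 (u = 13 - 80 = -67)
o(L, v) = (3 + v)/(2*L) (o(L, v) = (v + 3)/(L + L) = (3 + v)/((2*L)) = (3 + v)*(1/(2*L)) = (3 + v)/(2*L))
-35007/(-41491) - 36898/o(u, Z) = -35007/(-41491) - 36898*(-134/(3 - 52/151)) = -35007*(-1/41491) - 36898/((1/2)*(-1/67)*(401/151)) = 35007/41491 - 36898/(-401/20234) = 35007/41491 - 36898*(-20234/401) = 35007/41491 + 746594132/401 = 30976951168619/16637891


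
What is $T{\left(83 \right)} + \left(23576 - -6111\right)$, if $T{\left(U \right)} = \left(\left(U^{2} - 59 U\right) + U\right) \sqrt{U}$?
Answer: $29687 + 2075 \sqrt{83} \approx 48591.0$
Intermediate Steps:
$T{\left(U \right)} = \sqrt{U} \left(U^{2} - 58 U\right)$ ($T{\left(U \right)} = \left(U^{2} - 58 U\right) \sqrt{U} = \sqrt{U} \left(U^{2} - 58 U\right)$)
$T{\left(83 \right)} + \left(23576 - -6111\right) = 83^{\frac{3}{2}} \left(-58 + 83\right) + \left(23576 - -6111\right) = 83 \sqrt{83} \cdot 25 + \left(23576 + 6111\right) = 2075 \sqrt{83} + 29687 = 29687 + 2075 \sqrt{83}$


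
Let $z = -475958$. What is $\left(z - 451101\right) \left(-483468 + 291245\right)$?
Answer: $178202062157$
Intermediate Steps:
$\left(z - 451101\right) \left(-483468 + 291245\right) = \left(-475958 - 451101\right) \left(-483468 + 291245\right) = \left(-927059\right) \left(-192223\right) = 178202062157$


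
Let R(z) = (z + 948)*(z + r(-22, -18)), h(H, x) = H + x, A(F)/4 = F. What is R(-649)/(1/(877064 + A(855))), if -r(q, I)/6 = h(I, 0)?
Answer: -142426211356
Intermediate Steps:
A(F) = 4*F
r(q, I) = -6*I (r(q, I) = -6*(I + 0) = -6*I)
R(z) = (108 + z)*(948 + z) (R(z) = (z + 948)*(z - 6*(-18)) = (948 + z)*(z + 108) = (948 + z)*(108 + z) = (108 + z)*(948 + z))
R(-649)/(1/(877064 + A(855))) = (102384 + (-649)² + 1056*(-649))/(1/(877064 + 4*855)) = (102384 + 421201 - 685344)/(1/(877064 + 3420)) = -161759/(1/880484) = -161759/1/880484 = -161759*880484 = -142426211356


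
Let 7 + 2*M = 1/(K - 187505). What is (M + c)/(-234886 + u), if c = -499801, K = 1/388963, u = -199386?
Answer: 72903990704029189/63345091632530816 ≈ 1.1509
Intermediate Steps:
K = 1/388963 ≈ 2.5709e-6
M = -510527940161/145865014628 (M = -7/2 + 1/(2*(1/388963 - 187505)) = -7/2 + 1/(2*(-72932507314/388963)) = -7/2 + (½)*(-388963/72932507314) = -7/2 - 388963/145865014628 = -510527940161/145865014628 ≈ -3.5000)
(M + c)/(-234886 + u) = (-510527940161/145865014628 - 499801)/(-234886 - 199386) = -72903990704029189/145865014628/(-434272) = -72903990704029189/145865014628*(-1/434272) = 72903990704029189/63345091632530816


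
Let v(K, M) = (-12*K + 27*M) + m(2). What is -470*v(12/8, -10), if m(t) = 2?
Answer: 134420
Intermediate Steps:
v(K, M) = 2 - 12*K + 27*M (v(K, M) = (-12*K + 27*M) + 2 = 2 - 12*K + 27*M)
-470*v(12/8, -10) = -470*(2 - 144/8 + 27*(-10)) = -470*(2 - 144/8 - 270) = -470*(2 - 12*3/2 - 270) = -470*(2 - 18 - 270) = -470*(-286) = 134420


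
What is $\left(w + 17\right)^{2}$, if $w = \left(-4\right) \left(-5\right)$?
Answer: $1369$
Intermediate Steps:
$w = 20$
$\left(w + 17\right)^{2} = \left(20 + 17\right)^{2} = 37^{2} = 1369$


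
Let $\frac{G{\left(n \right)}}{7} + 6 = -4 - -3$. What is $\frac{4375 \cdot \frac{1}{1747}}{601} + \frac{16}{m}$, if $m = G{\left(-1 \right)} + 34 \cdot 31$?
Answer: $\frac{21196027}{1055196735} \approx 0.020087$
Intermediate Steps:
$G{\left(n \right)} = -49$ ($G{\left(n \right)} = -42 + 7 \left(-4 - -3\right) = -42 + 7 \left(-4 + 3\right) = -42 + 7 \left(-1\right) = -42 - 7 = -49$)
$m = 1005$ ($m = -49 + 34 \cdot 31 = -49 + 1054 = 1005$)
$\frac{4375 \cdot \frac{1}{1747}}{601} + \frac{16}{m} = \frac{4375 \cdot \frac{1}{1747}}{601} + \frac{16}{1005} = 4375 \cdot \frac{1}{1747} \cdot \frac{1}{601} + 16 \cdot \frac{1}{1005} = \frac{4375}{1747} \cdot \frac{1}{601} + \frac{16}{1005} = \frac{4375}{1049947} + \frac{16}{1005} = \frac{21196027}{1055196735}$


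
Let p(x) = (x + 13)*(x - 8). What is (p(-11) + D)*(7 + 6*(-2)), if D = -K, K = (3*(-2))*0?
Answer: 190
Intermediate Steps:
K = 0 (K = -6*0 = 0)
p(x) = (-8 + x)*(13 + x) (p(x) = (13 + x)*(-8 + x) = (-8 + x)*(13 + x))
D = 0 (D = -1*0 = 0)
(p(-11) + D)*(7 + 6*(-2)) = ((-104 + (-11)² + 5*(-11)) + 0)*(7 + 6*(-2)) = ((-104 + 121 - 55) + 0)*(7 - 12) = (-38 + 0)*(-5) = -38*(-5) = 190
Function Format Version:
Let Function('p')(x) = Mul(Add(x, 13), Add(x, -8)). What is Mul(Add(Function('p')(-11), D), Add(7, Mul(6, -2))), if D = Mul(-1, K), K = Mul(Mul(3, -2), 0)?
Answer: 190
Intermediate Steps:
K = 0 (K = Mul(-6, 0) = 0)
Function('p')(x) = Mul(Add(-8, x), Add(13, x)) (Function('p')(x) = Mul(Add(13, x), Add(-8, x)) = Mul(Add(-8, x), Add(13, x)))
D = 0 (D = Mul(-1, 0) = 0)
Mul(Add(Function('p')(-11), D), Add(7, Mul(6, -2))) = Mul(Add(Add(-104, Pow(-11, 2), Mul(5, -11)), 0), Add(7, Mul(6, -2))) = Mul(Add(Add(-104, 121, -55), 0), Add(7, -12)) = Mul(Add(-38, 0), -5) = Mul(-38, -5) = 190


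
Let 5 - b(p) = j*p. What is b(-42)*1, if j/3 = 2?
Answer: 257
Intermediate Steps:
j = 6 (j = 3*2 = 6)
b(p) = 5 - 6*p
b(-42)*1 = (5 - 6*(-42))*1 = (5 + 252)*1 = 257*1 = 257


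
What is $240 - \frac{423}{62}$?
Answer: $\frac{14457}{62} \approx 233.18$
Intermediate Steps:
$240 - \frac{423}{62} = \frac{14457}{62}$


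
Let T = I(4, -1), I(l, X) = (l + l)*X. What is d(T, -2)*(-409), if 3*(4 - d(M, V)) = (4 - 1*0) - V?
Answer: -818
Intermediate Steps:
I(l, X) = 2*X*l (I(l, X) = (2*l)*X = 2*X*l)
T = -8 (T = 2*(-1)*4 = -8)
d(M, V) = 8/3 + V/3 (d(M, V) = 4 - ((4 - 1*0) - V)/3 = 4 - ((4 + 0) - V)/3 = 4 - (4 - V)/3 = 4 + (-4/3 + V/3) = 8/3 + V/3)
d(T, -2)*(-409) = (8/3 + (⅓)*(-2))*(-409) = (8/3 - ⅔)*(-409) = 2*(-409) = -818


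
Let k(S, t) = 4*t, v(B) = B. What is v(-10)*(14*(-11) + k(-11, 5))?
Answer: 1340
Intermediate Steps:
v(-10)*(14*(-11) + k(-11, 5)) = -10*(14*(-11) + 4*5) = -10*(-154 + 20) = -10*(-134) = 1340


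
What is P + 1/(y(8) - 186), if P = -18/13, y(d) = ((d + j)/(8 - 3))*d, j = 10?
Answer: -14213/10218 ≈ -1.3910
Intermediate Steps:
y(d) = d*(2 + d/5) (y(d) = ((d + 10)/(8 - 3))*d = ((10 + d)/5)*d = ((10 + d)*(⅕))*d = (2 + d/5)*d = d*(2 + d/5))
P = -18/13 ≈ -1.3846
P + 1/(y(8) - 186) = -18/13 + 1/((⅕)*8*(10 + 8) - 186) = -18/13 + 1/((⅕)*8*18 - 186) = -18/13 + 1/(144/5 - 186) = -18/13 + 1/(-786/5) = -18/13 - 5/786 = -14213/10218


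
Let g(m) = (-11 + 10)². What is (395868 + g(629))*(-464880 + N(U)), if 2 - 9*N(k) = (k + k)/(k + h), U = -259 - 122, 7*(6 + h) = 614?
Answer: -3469915907349736/18855 ≈ -1.8403e+11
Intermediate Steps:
h = 572/7 (h = -6 + (⅐)*614 = -6 + 614/7 = 572/7 ≈ 81.714)
g(m) = 1 (g(m) = (-1)² = 1)
U = -381
N(k) = 2/9 - 2*k/(9*(572/7 + k)) (N(k) = 2/9 - (k + k)/(9*(k + 572/7)) = 2/9 - 2*k/(9*(572/7 + k)))
(395868 + g(629))*(-464880 + N(U)) = (395868 + 1)*(-464880 + 1144/(9*(572 + 7*(-381)))) = 395869*(-464880 + 1144/(9*(572 - 2667))) = 395869*(-464880 + (1144/9)/(-2095)) = 395869*(-464880 + (1144/9)*(-1/2095)) = 395869*(-464880 - 1144/18855) = 395869*(-8765313544/18855) = -3469915907349736/18855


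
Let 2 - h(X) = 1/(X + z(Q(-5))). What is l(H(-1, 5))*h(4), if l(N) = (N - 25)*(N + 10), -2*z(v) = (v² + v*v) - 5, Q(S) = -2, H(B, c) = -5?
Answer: -240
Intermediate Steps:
z(v) = 5/2 - v² (z(v) = -((v² + v*v) - 5)/2 = -((v² + v²) - 5)/2 = -(2*v² - 5)/2 = -(-5 + 2*v²)/2 = 5/2 - v²)
h(X) = 2 - 1/(-3/2 + X) (h(X) = 2 - 1/(X + (5/2 - 1*(-2)²)) = 2 - 1/(X + (5/2 - 1*4)) = 2 - 1/(X + (5/2 - 4)) = 2 - 1/(X - 3/2) = 2 - 1/(-3/2 + X))
l(N) = (-25 + N)*(10 + N)
l(H(-1, 5))*h(4) = (-250 + (-5)² - 15*(-5))*(4*(-2 + 4)/(-3 + 2*4)) = (-250 + 25 + 75)*(4*2/(-3 + 8)) = -600*2/5 = -150*8/5 = -240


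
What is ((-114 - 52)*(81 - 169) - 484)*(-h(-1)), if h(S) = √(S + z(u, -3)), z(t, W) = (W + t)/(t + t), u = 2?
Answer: -7062*I*√5 ≈ -15791.0*I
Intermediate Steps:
z(t, W) = (W + t)/(2*t) (z(t, W) = (W + t)/((2*t)) = (W + t)*(1/(2*t)) = (W + t)/(2*t))
h(S) = √(-¼ + S) (h(S) = √(S + (½)*(-3 + 2)/2) = √(S + (½)*(½)*(-1)) = √(S - ¼) = √(-¼ + S))
((-114 - 52)*(81 - 169) - 484)*(-h(-1)) = ((-114 - 52)*(81 - 169) - 484)*(-√(-1 + 4*(-1))/2) = (-166*(-88) - 484)*(-√(-1 - 4)/2) = (14608 - 484)*(-√(-5)/2) = 14124*(-I*√5/2) = -7062*I*√5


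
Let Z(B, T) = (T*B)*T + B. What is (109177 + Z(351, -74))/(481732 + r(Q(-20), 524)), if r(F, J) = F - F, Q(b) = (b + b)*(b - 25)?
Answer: 507901/120433 ≈ 4.2173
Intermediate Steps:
Q(b) = 2*b*(-25 + b) (Q(b) = (2*b)*(-25 + b) = 2*b*(-25 + b))
Z(B, T) = B + B*T² (Z(B, T) = (B*T)*T + B = B*T² + B = B + B*T²)
r(F, J) = 0
(109177 + Z(351, -74))/(481732 + r(Q(-20), 524)) = (109177 + 351*(1 + (-74)²))/(481732 + 0) = (109177 + 351*(1 + 5476))/481732 = (109177 + 351*5477)*(1/481732) = (109177 + 1922427)*(1/481732) = 2031604*(1/481732) = 507901/120433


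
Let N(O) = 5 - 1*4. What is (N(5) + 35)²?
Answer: 1296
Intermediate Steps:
N(O) = 1 (N(O) = 5 - 4 = 1)
(N(5) + 35)² = (1 + 35)² = 36² = 1296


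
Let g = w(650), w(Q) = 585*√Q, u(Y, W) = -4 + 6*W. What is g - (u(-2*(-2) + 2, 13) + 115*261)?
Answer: -30089 + 2925*√26 ≈ -15174.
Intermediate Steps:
g = 2925*√26 (g = 585*√650 = 585*(5*√26) = 2925*√26 ≈ 14915.)
g - (u(-2*(-2) + 2, 13) + 115*261) = 2925*√26 - ((-4 + 6*13) + 115*261) = 2925*√26 - ((-4 + 78) + 30015) = 2925*√26 - (74 + 30015) = 2925*√26 - 1*30089 = 2925*√26 - 30089 = -30089 + 2925*√26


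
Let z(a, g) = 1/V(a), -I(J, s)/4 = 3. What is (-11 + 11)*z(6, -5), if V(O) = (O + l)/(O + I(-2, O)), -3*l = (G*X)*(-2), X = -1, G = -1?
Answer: 0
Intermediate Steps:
I(J, s) = -12 (I(J, s) = -4*3 = -12)
l = ⅔ (l = -(-1*(-1))*(-2)/3 = -(-2)/3 = -⅓*(-2) = ⅔ ≈ 0.66667)
V(O) = (⅔ + O)/(-12 + O) (V(O) = (O + ⅔)/(O - 12) = (⅔ + O)/(-12 + O))
z(a, g) = (-12 + a)/(⅔ + a) (z(a, g) = 1/((⅔ + a)/(-12 + a)) = (-12 + a)/(⅔ + a))
(-11 + 11)*z(6, -5) = (-11 + 11)*(3*(-12 + 6)/(2 + 3*6)) = 0*(3*(-6)/(2 + 18)) = 0*(3*(-6)/20) = 0*(3*(1/20)*(-6)) = 0*(-9/10) = 0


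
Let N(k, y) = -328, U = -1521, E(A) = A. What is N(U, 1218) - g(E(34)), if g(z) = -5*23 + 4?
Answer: -217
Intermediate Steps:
g(z) = -111 (g(z) = -115 + 4 = -111)
N(U, 1218) - g(E(34)) = -328 - 1*(-111) = -328 + 111 = -217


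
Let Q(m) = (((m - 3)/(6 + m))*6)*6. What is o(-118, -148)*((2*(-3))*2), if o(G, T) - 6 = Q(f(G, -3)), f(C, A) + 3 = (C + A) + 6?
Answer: -3771/7 ≈ -538.71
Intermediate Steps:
f(C, A) = 3 + A + C (f(C, A) = -3 + ((C + A) + 6) = -3 + ((A + C) + 6) = -3 + (6 + A + C) = 3 + A + C)
Q(m) = 36*(-3 + m)/(6 + m) (Q(m) = (((-3 + m)/(6 + m))*6)*6 = (6*(-3 + m)/(6 + m))*6 = 36*(-3 + m)/(6 + m))
o(G, T) = 6 + 36*(-3 + G)/(6 + G) (o(G, T) = 6 + 36*(-3 + (3 - 3 + G))/(6 + (3 - 3 + G)) = 6 + 36*(-3 + G)/(6 + G))
o(-118, -148)*((2*(-3))*2) = (6*(-12 + 7*(-118))/(6 - 118))*((2*(-3))*2) = (6*(-12 - 826)/(-112))*(-6*2) = (6*(-1/112)*(-838))*(-12) = (1257/28)*(-12) = -3771/7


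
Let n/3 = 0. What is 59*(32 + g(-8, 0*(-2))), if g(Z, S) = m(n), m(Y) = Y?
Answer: 1888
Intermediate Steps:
n = 0 (n = 3*0 = 0)
g(Z, S) = 0
59*(32 + g(-8, 0*(-2))) = 59*(32 + 0) = 59*32 = 1888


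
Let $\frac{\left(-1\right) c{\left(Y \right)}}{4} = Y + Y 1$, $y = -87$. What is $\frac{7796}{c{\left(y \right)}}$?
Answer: $\frac{1949}{174} \approx 11.201$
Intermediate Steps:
$c{\left(Y \right)} = - 8 Y$ ($c{\left(Y \right)} = - 4 \left(Y + Y 1\right) = - 4 \left(Y + Y\right) = - 4 \cdot 2 Y = - 8 Y$)
$\frac{7796}{c{\left(y \right)}} = \frac{7796}{\left(-8\right) \left(-87\right)} = \frac{7796}{696} = 7796 \cdot \frac{1}{696} = \frac{1949}{174}$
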